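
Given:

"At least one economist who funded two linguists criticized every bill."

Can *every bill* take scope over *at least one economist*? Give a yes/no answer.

*every bill* sits in the matrix clause, not in the relative clause on *at least one economist*.
Nothing blocks QR of the lower DP to a position above the higher one, so inverse scope is available.
Both orderings are possible: *at least one economist* > *every bill* and *every bill* > *at least one economist*.

Yes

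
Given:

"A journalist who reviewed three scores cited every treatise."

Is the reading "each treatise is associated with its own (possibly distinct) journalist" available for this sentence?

This is the *every treatise* > *a journalist* reading.
Although the sentence contains a relative clause (*who reviewed three scores*), *every treatise* is outside it, in the matrix VP.
No island intervenes, so both surface and inverse scope are derivable.

Yes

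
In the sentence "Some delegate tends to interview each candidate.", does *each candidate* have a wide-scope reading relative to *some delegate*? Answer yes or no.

*each candidate* is inside a raising infinitive, which is transparent to QR (no CP barrier), so it behaves as a matrix argument.
Clause-internal QR can adjoin the lower DP above the subject, yielding the inverse reading.

Yes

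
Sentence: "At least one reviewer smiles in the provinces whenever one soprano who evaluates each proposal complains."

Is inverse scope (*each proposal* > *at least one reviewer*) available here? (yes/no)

No

The DP *each proposal* is contained in the relative clause *who evaluates each proposal*, which is itself inside the adjunct *whenever one soprano who evaluates each proposal complains*.
Both the relative clause and the enclosing adjunct are scope islands; QR cannot cross either.
Hence only narrow scope for *each proposal* (under *at least one reviewer*) survives.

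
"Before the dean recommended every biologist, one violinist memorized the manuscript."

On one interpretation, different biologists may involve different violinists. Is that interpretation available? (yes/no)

That reading corresponds to *every biologist* > *one violinist*.
The DP *every biologist* is contained in the adjunct clause *before the dean recommended every biologist*.
Adjunct clauses are scope islands: a quantifier inside an adjunct cannot raise into the matrix clause.
*every biologist* > *one violinist* would require crossing that boundary, which is illicit.

No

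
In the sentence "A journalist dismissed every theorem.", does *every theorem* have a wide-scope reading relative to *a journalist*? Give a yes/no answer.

Both DPs are arguments of the same predicate; there is no clause or island boundary between them.
Clause-internal QR can adjoin the lower DP above the subject, yielding the inverse reading.

Yes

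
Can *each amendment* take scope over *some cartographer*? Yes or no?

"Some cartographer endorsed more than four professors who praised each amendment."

*each amendment* sits inside the relative clause *who praised each amendment* modifying *more than four professors*.
The relative clause forms an island for QR, so the quantifier is confined to the head noun's restrictor.
So *each amendment* cannot raise to a position above *some cartographer*.
(Only the surface reading survives: one fixed cartographer with respect to all the relevant amendments.)

No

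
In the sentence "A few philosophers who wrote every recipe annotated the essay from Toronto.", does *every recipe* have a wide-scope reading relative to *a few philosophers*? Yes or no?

The DP *every recipe* is contained in the relative clause *who wrote every recipe*.
Relative clauses are scope islands: a quantifier cannot QR out of a relative clause to take scope in the matrix clause.
So the wide-scope reading for *every recipe* is blocked.

No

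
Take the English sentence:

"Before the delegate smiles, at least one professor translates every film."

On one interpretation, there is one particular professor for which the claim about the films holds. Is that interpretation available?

The paraphrase describes the scope ordering *at least one professor* > *every film*.
Surface scope (*at least one professor* > *every film*) is always derivable; islands only block QR, not in-situ interpretation.

Yes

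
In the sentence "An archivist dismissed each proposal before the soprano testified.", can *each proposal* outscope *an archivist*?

Yes

Although there is an adjunct clause, *each proposal* is in the main clause, not inside the adjunct.
Clause-internal QR can adjoin the lower DP above the subject, yielding the inverse reading.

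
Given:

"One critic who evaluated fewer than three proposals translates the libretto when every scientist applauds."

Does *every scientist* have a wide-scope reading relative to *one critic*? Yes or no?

No

*every scientist* sits inside the adjunct clause *when every scientist applauds*.
Scope out of an adjunct clause is unavailable: QR respects the adjunct-island constraint.
Hence only narrow scope for *every scientist* (under *one critic*) survives.
(Only the surface reading survives: one fixed critic with respect to all the relevant scientists.)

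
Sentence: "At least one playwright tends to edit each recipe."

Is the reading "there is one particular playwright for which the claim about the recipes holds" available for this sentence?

Yes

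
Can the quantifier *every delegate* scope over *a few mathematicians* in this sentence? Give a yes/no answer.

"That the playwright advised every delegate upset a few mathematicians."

*every delegate* occurs within the sentential subject *that the playwright advised every delegate*.
Clausal subjects are scope islands; QR from inside the subject into the matrix is barred.
*every delegate* > *a few mathematicians* would require crossing that boundary, which is illicit.

No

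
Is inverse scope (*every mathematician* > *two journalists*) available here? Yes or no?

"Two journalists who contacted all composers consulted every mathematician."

Yes

The RC *who contacted all composers* is an island, but *every mathematician* is not inside it — it is the matrix object, a clausemate of *two journalists*.
Clause-internal QR can adjoin the lower DP above the subject, yielding the inverse reading.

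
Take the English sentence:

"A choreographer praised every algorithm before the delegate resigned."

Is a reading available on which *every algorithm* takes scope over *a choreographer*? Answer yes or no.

Yes

*every algorithm* is a matrix argument; the adjunct is an island but the target quantifier is outside it.
Nothing blocks QR of the lower DP to a position above the higher one, so inverse scope is available.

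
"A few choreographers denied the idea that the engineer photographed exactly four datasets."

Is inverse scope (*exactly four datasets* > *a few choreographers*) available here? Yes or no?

No

*exactly four datasets* occurs within the complex NP *the idea that the engineer photographed exactly four datasets*.
The complex NP is opaque for QR — the quantifier is frozen inside the noun's complement.
*exactly four datasets* > *a few choreographers* would require crossing that boundary, which is illicit.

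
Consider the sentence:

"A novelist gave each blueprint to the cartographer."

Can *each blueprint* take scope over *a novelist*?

*a novelist* and *each blueprint* are co-arguments of the matrix verb, with nothing but a clause-internal boundary between them.
With no island boundary between them, the object can take inverse scope over the subject via ordinary QR within the clause.
Both orderings are possible: *a novelist* > *each blueprint* and *each blueprint* > *a novelist*.

Yes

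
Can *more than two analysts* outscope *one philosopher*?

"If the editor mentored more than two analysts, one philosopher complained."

*more than two analysts* is embedded in the adjunct clause *if the editor mentored more than two analysts*.
Adjuncts are opaque for quantifier raising; a quantifier in an adjunct stays inside it.
*more than two analysts* > *one philosopher* would require crossing that boundary, which is illicit.

No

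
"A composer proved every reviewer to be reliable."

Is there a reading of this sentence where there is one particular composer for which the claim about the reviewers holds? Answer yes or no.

Yes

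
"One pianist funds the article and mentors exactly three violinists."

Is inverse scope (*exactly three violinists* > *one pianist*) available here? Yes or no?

No

The target quantifier *exactly three violinists* is part of one conjunct of the coordinate structure (*mentors exactly three violinists*).
The Coordinate Structure Constraint blocks movement (including QR) out of a single conjunct.
There is no licit LF on which *exactly three violinists* c-commands *one pianist*.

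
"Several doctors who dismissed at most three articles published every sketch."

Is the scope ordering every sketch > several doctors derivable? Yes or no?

*every sketch* sits in the matrix clause, not in the relative clause on *several doctors*.
Ordinary QR to a clause-peripheral position gives the wide-scope LF for the lower DP.

Yes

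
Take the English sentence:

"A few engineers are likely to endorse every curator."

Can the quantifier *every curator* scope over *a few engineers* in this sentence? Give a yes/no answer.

*every curator* is the object of the infinitival complement of a raising predicate; raising infinitives are transparent for QR, so the two DPs are in effect clausemates.
Since no island is crossed, the inverse ordering is licensed alongside surface scope.

Yes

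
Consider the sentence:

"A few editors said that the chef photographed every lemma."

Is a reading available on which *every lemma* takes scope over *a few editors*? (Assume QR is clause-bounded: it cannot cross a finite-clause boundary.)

No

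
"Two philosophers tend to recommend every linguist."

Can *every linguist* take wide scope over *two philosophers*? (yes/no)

*every linguist* is the object of the infinitival complement of a raising predicate; raising infinitives are transparent for QR, so the two DPs are in effect clausemates.
QR within a single clause is free, so the lower quantifier may take scope over the higher one.

Yes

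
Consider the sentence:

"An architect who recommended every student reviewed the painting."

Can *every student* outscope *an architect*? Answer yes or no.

The target quantifier *every student* is part of the relative clause *who recommended every student*.
The relative clause forms an island for QR, so the quantifier is confined to the head noun's restrictor.
There is no licit LF on which *every student* c-commands *an architect*.

No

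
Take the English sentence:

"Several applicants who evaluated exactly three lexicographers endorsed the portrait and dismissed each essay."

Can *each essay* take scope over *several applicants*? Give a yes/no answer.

No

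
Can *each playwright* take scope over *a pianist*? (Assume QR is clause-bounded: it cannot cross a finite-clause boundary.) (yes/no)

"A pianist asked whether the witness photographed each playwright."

The target quantifier *each playwright* is part of the embedded question *whether the witness photographed each playwright*.
An indirect question is a wh-island; the filled [Spec,CP] blocks QR across the CP edge.
*each playwright* is confined to the island and cannot take scope over *a pianist*.

No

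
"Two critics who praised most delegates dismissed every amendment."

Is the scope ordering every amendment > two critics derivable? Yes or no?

The relative clause *who praised most delegates* modifies *two critics*, but *every amendment* is not inside that relative clause — it is an argument of the matrix verb.
No island intervenes, so both surface and inverse scope are derivable.

Yes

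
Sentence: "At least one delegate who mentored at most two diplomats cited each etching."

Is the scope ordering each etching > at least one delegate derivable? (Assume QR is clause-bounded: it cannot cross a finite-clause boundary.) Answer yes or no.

Yes

*each etching* sits in the matrix clause, not in the relative clause on *at least one delegate*.
Nothing blocks QR of the lower DP to a position above the higher one, so inverse scope is available.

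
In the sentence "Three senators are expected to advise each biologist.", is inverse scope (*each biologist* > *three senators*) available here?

Raising constructions are monoclausal for scope purposes; *each biologist* is not separated from *three senators* by any island.
With no island boundary between them, the object can take inverse scope over the subject via ordinary QR within the clause.

Yes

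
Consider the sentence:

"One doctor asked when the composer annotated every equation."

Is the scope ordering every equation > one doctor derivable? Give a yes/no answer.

The DP *every equation* is contained in the embedded question *when the composer annotated every equation*.
QR across an interrogative CP boundary is ruled out as a wh-island violation.
The inverse ordering *every equation* > *one doctor* is therefore underivable.
(Only the surface reading survives: one fixed doctor with respect to all the relevant equations.)

No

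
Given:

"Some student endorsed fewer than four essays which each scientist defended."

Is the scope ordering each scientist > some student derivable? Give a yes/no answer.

*each scientist* occurs within the relative clause *which each scientist defended* modifying *fewer than four essays*.
A relative clause is a scope island — quantifier raising cannot cross its boundary.
*each scientist* is confined to the island and cannot take scope over *some student*.

No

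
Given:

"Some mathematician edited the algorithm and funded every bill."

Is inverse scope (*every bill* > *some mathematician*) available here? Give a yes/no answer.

No

The target quantifier *every bill* is part of one conjunct of the coordinate structure (*funded every bill*).
A quantifier cannot raise out of one conjunct of a coordination across the whole coordinate structure — the CSC applies to QR.
The inverse ordering *every bill* > *some mathematician* is therefore underivable.
(Only the surface reading survives: one fixed mathematician with respect to all the relevant bills.)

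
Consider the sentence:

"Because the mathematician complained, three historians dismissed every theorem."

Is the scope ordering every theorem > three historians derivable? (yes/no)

*every theorem* is a matrix argument; the adjunct is an island but the target quantifier is outside it.
No island intervenes, so both surface and inverse scope are derivable.

Yes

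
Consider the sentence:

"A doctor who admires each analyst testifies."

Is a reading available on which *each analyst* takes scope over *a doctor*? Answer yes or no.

*each analyst* is embedded in the relative clause *who admires each analyst*.
Quantifiers inside a relative clause are trapped there; the RC boundary blocks QR.
There is no licit LF on which *each analyst* c-commands *a doctor*.
(Only the surface reading survives: one fixed doctor with respect to all the relevant analysts.)

No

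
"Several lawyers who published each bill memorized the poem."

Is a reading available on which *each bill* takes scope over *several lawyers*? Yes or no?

No

The target quantifier *each bill* is part of the relative clause *who published each bill*.
Relative clauses are scope islands: a quantifier cannot QR out of a relative clause to take scope in the matrix clause.
So *each bill* cannot raise high enough to outscope *several lawyers*; only the surface ordering *several lawyers* > *each bill* is available.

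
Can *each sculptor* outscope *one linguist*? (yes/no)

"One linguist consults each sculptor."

Yes

*each sculptor* and *one linguist* are in the same minimal clause.
Since no island is crossed, the inverse ordering is licensed alongside surface scope.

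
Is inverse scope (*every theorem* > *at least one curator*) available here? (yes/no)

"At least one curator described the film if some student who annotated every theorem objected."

No

The target quantifier *every theorem* is part of the relative clause *who annotated every theorem*, which is itself inside the adjunct *if some student who annotated every theorem objected*.
Nested islands: the RC island is itself inside an adjunct island, so wide scope is doubly excluded.
*every theorem* > *at least one curator* would require crossing that boundary, which is illicit.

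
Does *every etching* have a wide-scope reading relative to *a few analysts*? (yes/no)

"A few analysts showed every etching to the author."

Yes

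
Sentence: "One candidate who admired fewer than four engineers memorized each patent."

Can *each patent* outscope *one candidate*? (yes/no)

The relative clause *who admired fewer than four engineers* modifies *one candidate*, but *each patent* is not inside that relative clause — it is an argument of the matrix verb.
Clause-internal QR can adjoin the lower DP above the subject, yielding the inverse reading.
Both orderings are possible: *one candidate* > *each patent* and *each patent* > *one candidate*.

Yes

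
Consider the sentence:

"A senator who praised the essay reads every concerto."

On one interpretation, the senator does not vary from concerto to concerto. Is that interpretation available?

Yes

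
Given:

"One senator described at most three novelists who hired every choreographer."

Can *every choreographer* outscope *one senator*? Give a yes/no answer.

The DP *every choreographer* is contained in the relative clause *who hired every choreographer* modifying *at most three novelists*.
Relative clauses are scope islands: a quantifier cannot QR out of a relative clause to take scope in the matrix clause.
So *every choreographer* cannot raise to a position above *one senator*.
(Only the surface reading survives: one fixed senator with respect to all the relevant choreographers.)

No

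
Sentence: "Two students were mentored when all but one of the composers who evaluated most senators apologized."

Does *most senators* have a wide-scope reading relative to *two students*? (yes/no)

No

*most senators* sits inside the relative clause *who evaluated most senators*, which is itself inside the adjunct *when all but one of the composers who evaluated most senators apologized*.
Even if one barrier were somehow void, the other would still block QR.
So the wide-scope reading for *most senators* is blocked.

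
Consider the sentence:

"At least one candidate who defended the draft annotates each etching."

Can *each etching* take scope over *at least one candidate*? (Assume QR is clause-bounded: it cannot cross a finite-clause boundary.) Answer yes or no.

Yes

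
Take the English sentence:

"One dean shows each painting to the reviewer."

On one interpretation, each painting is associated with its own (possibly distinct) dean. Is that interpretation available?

The paraphrase describes the scope ordering *each painting* > *one dean*.
*each painting* is the matrix object and *one dean* the matrix subject; the two are clausemates.
Since no island is crossed, the inverse ordering is licensed alongside surface scope.

Yes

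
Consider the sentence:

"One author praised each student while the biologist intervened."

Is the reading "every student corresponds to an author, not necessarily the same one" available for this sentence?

Yes

That reading corresponds to *each student* > *one author*.
The adjunct clause does not contain *each student*, which is the matrix object.
Since no island is crossed, the inverse ordering is licensed alongside surface scope.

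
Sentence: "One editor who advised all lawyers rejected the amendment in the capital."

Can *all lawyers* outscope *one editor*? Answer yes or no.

*all lawyers* occurs within the relative clause *who advised all lawyers*.
A relative clause is a scope island — quantifier raising cannot cross its boundary.
So *all lawyers* cannot raise high enough to outscope *one editor*; only the surface ordering *one editor* > *all lawyers* is available.

No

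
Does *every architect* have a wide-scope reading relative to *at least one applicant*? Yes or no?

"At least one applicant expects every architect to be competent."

This is an ECM construction: *every architect* is the infinitival subject, Case-marked by the matrix verb, and the infinitive is transparent for QR.
No island intervenes, so both surface and inverse scope are derivable.

Yes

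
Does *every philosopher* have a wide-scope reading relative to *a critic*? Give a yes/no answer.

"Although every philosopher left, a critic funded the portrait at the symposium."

No

*every philosopher* is embedded in the adjunct clause *although every philosopher left*.
Adjunct clauses are scope islands: a quantifier inside an adjunct cannot raise into the matrix clause.
There is no licit LF on which *every philosopher* c-commands *a critic*.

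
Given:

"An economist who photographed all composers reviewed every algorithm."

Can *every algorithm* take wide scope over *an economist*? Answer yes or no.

Yes

Although the sentence contains a relative clause (*who photographed all composers*), *every algorithm* is outside it, in the matrix VP.
Clause-internal QR can adjoin the lower DP above the subject, yielding the inverse reading.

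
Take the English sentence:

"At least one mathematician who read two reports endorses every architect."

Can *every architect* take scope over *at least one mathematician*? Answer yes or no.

The relative clause *who read two reports* modifies *at least one mathematician*, but *every architect* is not inside that relative clause — it is an argument of the matrix verb.
Clause-internal QR can adjoin the lower DP above the subject, yielding the inverse reading.
The sentence is scopally ambiguous between *at least one mathematician* > *every architect* and *every architect* > *at least one mathematician*.

Yes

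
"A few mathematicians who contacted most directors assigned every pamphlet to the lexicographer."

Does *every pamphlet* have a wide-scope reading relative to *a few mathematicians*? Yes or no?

The RC *who contacted most directors* is an island, but *every pamphlet* is not inside it — it is the matrix object, a clausemate of *a few mathematicians*.
Since no island is crossed, the inverse ordering is licensed alongside surface scope.

Yes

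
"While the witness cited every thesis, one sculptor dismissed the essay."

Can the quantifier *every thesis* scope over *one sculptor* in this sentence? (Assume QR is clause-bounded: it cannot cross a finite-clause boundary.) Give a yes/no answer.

*every thesis* sits inside the adjunct clause *while the witness cited every thesis*.
Adverbial clauses are not L-marked, so they are barriers for QR — the quantifier cannot escape the adjunct.
There is no licit LF on which *every thesis* c-commands *one sculptor*.

No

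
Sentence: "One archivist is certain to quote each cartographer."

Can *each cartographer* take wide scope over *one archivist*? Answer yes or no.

Yes

The matrix predicate is a raising verb, whose infinitival complement is not a scope island — *each cartographer* can QR into the matrix clause.
QR within a single clause is free, so the lower quantifier may take scope over the higher one.
The sentence is scopally ambiguous between *one archivist* > *each cartographer* and *each cartographer* > *one archivist*.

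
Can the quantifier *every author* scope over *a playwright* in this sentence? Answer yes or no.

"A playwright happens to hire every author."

The matrix predicate is a raising verb, whose infinitival complement is not a scope island — *every author* can QR into the matrix clause.
Nothing blocks QR of the lower DP to a position above the higher one, so inverse scope is available.

Yes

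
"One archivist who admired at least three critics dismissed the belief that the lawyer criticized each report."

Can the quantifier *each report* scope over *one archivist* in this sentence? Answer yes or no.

No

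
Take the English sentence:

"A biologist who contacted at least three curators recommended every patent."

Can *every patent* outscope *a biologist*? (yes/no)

Yes

*every patent* is a matrix argument; only *a biologist* is modified by the relative clause *who contacted at least three curators*, so the RC island is irrelevant to the target quantifier.
Nothing blocks QR of the lower DP to a position above the higher one, so inverse scope is available.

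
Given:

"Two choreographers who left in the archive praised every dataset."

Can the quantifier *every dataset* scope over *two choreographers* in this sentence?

The relative clause *who left in the archive* modifies *two choreographers*, but *every dataset* is not inside that relative clause — it is an argument of the matrix verb.
Since no island is crossed, the inverse ordering is licensed alongside surface scope.

Yes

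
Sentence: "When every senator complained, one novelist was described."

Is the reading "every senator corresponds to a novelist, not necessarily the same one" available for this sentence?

This is the *every senator* > *one novelist* reading.
The target quantifier *every senator* is part of the adjunct clause *when every senator complained*.
Adjunct clauses are scope islands: a quantifier inside an adjunct cannot raise into the matrix clause.
So the wide-scope reading for *every senator* is blocked.

No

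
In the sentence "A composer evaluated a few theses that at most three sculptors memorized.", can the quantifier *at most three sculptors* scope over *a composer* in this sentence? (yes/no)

No

*at most three sculptors* sits inside the relative clause *that at most three sculptors memorized* modifying *a few theses*.
Relative clauses block scope extraction: QR cannot target a position outside the modified NP.
There is no licit LF on which *at most three sculptors* c-commands *a composer*.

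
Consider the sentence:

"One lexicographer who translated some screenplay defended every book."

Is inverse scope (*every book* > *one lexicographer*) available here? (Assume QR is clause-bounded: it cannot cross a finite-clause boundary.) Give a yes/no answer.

*every book* is a matrix argument; only *one lexicographer* is modified by the relative clause *who translated some screenplay*, so the RC island is irrelevant to the target quantifier.
Since no island is crossed, the inverse ordering is licensed alongside surface scope.

Yes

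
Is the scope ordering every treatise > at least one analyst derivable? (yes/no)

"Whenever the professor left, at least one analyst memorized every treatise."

The adjunct clause does not contain *every treatise*, which is the matrix object.
Nothing blocks QR of the lower DP to a position above the higher one, so inverse scope is available.

Yes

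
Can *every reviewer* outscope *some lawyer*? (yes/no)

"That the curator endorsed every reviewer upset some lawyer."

No

The target quantifier *every reviewer* is part of the sentential subject *that the curator endorsed every reviewer*.
Sentential subjects are islands: a quantifier inside the subject clause cannot raise over the matrix predicate.
*every reviewer* > *some lawyer* would require crossing that boundary, which is illicit.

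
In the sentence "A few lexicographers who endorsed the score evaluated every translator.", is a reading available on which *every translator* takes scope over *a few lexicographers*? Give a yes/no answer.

Although the sentence contains a relative clause (*who endorsed the score*), *every translator* is outside it, in the matrix VP.
Clause-internal QR can adjoin the lower DP above the subject, yielding the inverse reading.

Yes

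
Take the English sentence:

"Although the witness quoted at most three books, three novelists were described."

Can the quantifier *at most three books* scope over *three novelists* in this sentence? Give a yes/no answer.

Structurally, *at most three books* is inside the adjunct clause *although the witness quoted at most three books*.
Adjunct clauses are scope islands: a quantifier inside an adjunct cannot raise into the matrix clause.
So *at most three books* cannot raise to a position above *three novelists*.

No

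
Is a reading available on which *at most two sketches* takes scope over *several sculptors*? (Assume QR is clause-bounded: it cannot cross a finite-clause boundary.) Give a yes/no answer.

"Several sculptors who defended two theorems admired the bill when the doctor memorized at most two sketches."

The DP *at most two sketches* is contained in the adjunct clause *when the doctor memorized at most two sketches*.
Scope out of an adjunct clause is unavailable: QR respects the adjunct-island constraint.
The inverse ordering *at most two sketches* > *several sculptors* is therefore underivable.

No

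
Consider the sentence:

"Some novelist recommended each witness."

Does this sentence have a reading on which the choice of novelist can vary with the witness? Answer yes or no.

That reading corresponds to *each witness* > *some novelist*.
*each witness* and *some novelist* are in the same minimal clause.
QR within a single clause is free, so the lower quantifier may take scope over the higher one.
Both orderings are possible: *some novelist* > *each witness* and *each witness* > *some novelist*.

Yes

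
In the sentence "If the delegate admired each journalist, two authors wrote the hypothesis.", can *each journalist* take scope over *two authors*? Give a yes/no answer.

The target quantifier *each journalist* is part of the adjunct clause *if the delegate admired each journalist*.
Scope out of an adjunct clause is unavailable: QR respects the adjunct-island constraint.
The ordering *each journalist* > *two authors* is therefore underivable.

No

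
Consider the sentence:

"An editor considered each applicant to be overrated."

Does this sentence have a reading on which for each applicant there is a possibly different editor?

The described interpretation is the *each applicant* > *an editor* scoping.
ECM infinitives lack a CP barrier, so *each applicant* can QR over the matrix subject *an editor*.
Ordinary QR to a clause-peripheral position gives the wide-scope LF for the lower DP.

Yes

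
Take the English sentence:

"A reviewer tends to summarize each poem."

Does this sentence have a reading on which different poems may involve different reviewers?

That reading corresponds to *each poem* > *a reviewer*.
*each poem* is inside a raising infinitive, which is transparent to QR (no CP barrier), so it behaves as a matrix argument.
Clause-internal QR can adjoin the lower DP above the subject, yielding the inverse reading.
The sentence is scopally ambiguous between *a reviewer* > *each poem* and *each poem* > *a reviewer*.

Yes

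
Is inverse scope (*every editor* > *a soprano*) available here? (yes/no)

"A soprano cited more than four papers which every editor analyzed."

*every editor* sits inside the relative clause *which every editor analyzed* modifying *more than four papers*.
Quantifiers inside a relative clause are trapped there; the RC boundary blocks QR.
Hence only narrow scope for *every editor* (under *a soprano*) survives.

No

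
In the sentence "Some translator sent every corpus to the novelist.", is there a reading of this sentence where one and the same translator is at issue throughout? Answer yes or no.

Yes

The described interpretation is the *some translator* > *every corpus* scoping.
Surface scope (*some translator* > *every corpus*) is always derivable; islands only block QR, not in-situ interpretation.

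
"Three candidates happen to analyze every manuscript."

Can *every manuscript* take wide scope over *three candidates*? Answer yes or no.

Yes

Infinitival complements of raising predicates do not block QR; *every manuscript* and *three candidates* are effectively clausemates.
QR within a single clause is free, so the lower quantifier may take scope over the higher one.
So *every manuscript* > *three candidates* is among the available readings.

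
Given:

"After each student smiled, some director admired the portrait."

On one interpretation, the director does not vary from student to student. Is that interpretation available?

Yes

The paraphrase describes the scope ordering *some director* > *each student*.
Nothing needs to raise out of an island for *some director* > *each student*: *some director* takes scope from its matrix position over the clause containing *each student*.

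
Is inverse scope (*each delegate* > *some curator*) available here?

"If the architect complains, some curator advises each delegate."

Yes

*each delegate* is a matrix argument; the adjunct is an island but the target quantifier is outside it.
QR within a single clause is free, so the lower quantifier may take scope over the higher one.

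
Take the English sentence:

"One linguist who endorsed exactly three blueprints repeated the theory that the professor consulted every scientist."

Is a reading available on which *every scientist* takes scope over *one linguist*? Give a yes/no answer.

Structurally, *every scientist* is inside the complex NP *the theory that the professor consulted every scientist*.
Noun-complement clauses are scope islands (the Complex NP Constraint): a quantifier inside one cannot scope into the matrix.
There is no licit LF on which *every scientist* c-commands *one linguist*.

No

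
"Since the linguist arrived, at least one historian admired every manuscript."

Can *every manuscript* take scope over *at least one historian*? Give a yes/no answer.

Yes

The adjunct island is irrelevant here — *every manuscript* and *at least one historian* are both in the matrix clause.
QR within a single clause is free, so the lower quantifier may take scope over the higher one.
So *every manuscript* > *at least one historian* is among the available readings.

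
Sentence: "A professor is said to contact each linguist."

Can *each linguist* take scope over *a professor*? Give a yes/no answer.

Yes

*each linguist* is the object of the infinitival complement of a raising predicate; raising infinitives are transparent for QR, so the two DPs are in effect clausemates.
Nothing blocks QR of the lower DP to a position above the higher one, so inverse scope is available.
The sentence is scopally ambiguous between *a professor* > *each linguist* and *each linguist* > *a professor*.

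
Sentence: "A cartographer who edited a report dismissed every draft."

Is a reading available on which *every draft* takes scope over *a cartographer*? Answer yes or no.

The RC *who edited a report* is an island, but *every draft* is not inside it — it is the matrix object, a clausemate of *a cartographer*.
Nothing blocks QR of the lower DP to a position above the higher one, so inverse scope is available.

Yes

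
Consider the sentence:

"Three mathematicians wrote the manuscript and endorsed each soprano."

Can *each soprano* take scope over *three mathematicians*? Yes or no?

Structurally, *each soprano* is inside one conjunct of the coordinate structure (*endorsed each soprano*).
QR out of a conjunct would have to apply non-ATB, which the CSC forbids.
So *each soprano* cannot raise to a position above *three mathematicians*.

No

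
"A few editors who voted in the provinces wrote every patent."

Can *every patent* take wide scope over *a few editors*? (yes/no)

Yes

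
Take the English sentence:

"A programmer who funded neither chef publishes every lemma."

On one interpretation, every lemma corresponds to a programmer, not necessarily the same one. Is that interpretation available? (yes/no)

Yes

This is the *every lemma* > *a programmer* reading.
The RC *who funded neither chef* is an island, but *every lemma* is not inside it — it is the matrix object, a clausemate of *a programmer*.
Nothing blocks QR of the lower DP to a position above the higher one, so inverse scope is available.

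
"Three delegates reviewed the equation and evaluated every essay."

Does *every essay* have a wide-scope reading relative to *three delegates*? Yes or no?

No

Structurally, *every essay* is inside one conjunct of the coordinate structure (*evaluated every essay*).
The Coordinate Structure Constraint blocks movement (including QR) out of a single conjunct.
So *every essay* cannot raise to a position above *three delegates*.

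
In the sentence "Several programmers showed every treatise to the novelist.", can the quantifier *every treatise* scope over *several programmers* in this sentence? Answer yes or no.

Yes

*several programmers* and *every treatise* are co-arguments of the matrix verb, with nothing but a clause-internal boundary between them.
QR within a single clause is free, so the lower quantifier may take scope over the higher one.
Both orderings are possible: *several programmers* > *every treatise* and *every treatise* > *several programmers*.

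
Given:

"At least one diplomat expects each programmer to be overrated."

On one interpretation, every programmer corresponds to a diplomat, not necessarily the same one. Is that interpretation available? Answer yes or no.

That reading corresponds to *each programmer* > *at least one diplomat*.
The ECM infinitive is scope-transparent — *each programmer* is free to raise above *at least one diplomat*.
Ordinary QR to a clause-peripheral position gives the wide-scope LF for the lower DP.

Yes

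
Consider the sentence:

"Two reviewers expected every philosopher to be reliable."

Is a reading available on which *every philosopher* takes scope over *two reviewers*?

*every philosopher* is the subject of an ECM infinitive — the infinitival complement of an ECM verb is not a scope island, so *every philosopher* can raise into the matrix clause.
No island intervenes, so both surface and inverse scope are derivable.
So *every philosopher* > *two reviewers* is among the available readings.

Yes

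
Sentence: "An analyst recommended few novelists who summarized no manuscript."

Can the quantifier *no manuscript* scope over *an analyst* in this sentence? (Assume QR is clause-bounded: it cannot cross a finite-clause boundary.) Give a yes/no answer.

No

Structurally, *no manuscript* is inside the relative clause *who summarized no manuscript* modifying *few novelists*.
Relative clauses block scope extraction: QR cannot target a position outside the modified NP.
*no manuscript* is confined to the island and cannot take scope over *an analyst*.
(Only the surface reading survives: one fixed analyst with respect to all the relevant manuscripts.)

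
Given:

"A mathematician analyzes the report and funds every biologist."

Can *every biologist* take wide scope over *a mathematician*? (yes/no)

*every biologist* sits inside one conjunct of the coordinate structure (*funds every biologist*).
The Coordinate Structure Constraint blocks movement (including QR) out of a single conjunct.
There is no licit LF on which *every biologist* c-commands *a mathematician*.
(Only the surface reading survives: one fixed mathematician with respect to all the relevant biologists.)

No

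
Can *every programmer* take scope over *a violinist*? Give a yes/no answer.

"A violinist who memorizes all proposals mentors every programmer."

Yes

The RC *who memorizes all proposals* is an island, but *every programmer* is not inside it — it is the matrix object, a clausemate of *a violinist*.
QR within a single clause is free, so the lower quantifier may take scope over the higher one.
The sentence is scopally ambiguous between *a violinist* > *every programmer* and *every programmer* > *a violinist*.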